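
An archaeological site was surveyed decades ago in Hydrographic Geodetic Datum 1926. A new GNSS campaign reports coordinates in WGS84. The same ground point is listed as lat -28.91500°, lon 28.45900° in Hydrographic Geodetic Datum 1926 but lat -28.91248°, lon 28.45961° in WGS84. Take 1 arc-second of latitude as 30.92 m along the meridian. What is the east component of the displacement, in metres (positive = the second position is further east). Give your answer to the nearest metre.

ΔE = 59 m

Δφ = -28.91248° − -28.91500° = +0.00252°; Δλ = 28.45961° − 28.45900° = +0.00061°.
1° of latitude = 3600 × 30.92 = 111312 m.
ΔN = Δφ × 111312 = 280.5 m; ΔE = Δλ × 111312 × cos(-28.91500°) = +0.00061 × 111312 × 0.875338 = 59.4 m.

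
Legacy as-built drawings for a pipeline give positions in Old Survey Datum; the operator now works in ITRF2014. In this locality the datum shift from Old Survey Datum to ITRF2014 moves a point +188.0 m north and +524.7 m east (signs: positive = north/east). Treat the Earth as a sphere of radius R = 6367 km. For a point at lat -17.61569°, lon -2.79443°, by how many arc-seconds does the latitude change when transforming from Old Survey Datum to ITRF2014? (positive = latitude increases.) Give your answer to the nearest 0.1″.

On a sphere of radius R, 1 rad of latitude = R, so Δφ = ΔN / R = 188.0 / 6367000 = 2.9527e-05 rad = 6.090″.

Δφ = 6.1″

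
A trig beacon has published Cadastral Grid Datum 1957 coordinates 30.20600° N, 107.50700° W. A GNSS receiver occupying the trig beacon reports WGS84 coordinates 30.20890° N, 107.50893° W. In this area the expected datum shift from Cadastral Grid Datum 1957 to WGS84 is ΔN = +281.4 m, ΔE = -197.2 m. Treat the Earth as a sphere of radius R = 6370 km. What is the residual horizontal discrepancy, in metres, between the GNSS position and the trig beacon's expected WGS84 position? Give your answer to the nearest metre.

Observed coordinate differences: Δφ = +0.00290°, Δλ = -0.00193°.
Converting to metres (1° lat = 111177 m, cos φ = 0.864222): observed ΔN = 322.4 m, observed ΔE = -185.4 m.
Subtracting the expected shift leaves a residual of 322.4 − (281.4) = 41.0 m north and -185.4 − (-197.2) = 11.8 m east.
Residual distance = √(41.0² + 11.8²) = 42.7 m.

43 m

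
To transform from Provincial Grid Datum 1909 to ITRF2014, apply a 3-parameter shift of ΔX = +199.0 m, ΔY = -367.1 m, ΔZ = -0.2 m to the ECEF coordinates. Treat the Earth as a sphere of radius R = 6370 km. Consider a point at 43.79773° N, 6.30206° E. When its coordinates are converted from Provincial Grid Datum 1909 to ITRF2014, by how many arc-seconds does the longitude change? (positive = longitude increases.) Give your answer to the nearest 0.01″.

Δλ = -17.35″

sin φ = 0.692115, cos φ = 0.721788, sin λ = 0.109770, cos λ = 0.993957.
East component: ΔE = −sin λ·ΔX + cos λ·ΔY = −(0.109770)(199.0) + (0.993957)(-367.1) = -386.73 m.
1° of latitude spans πR/180 = 111177 m; at latitude φ, 1° of longitude spans that × cos φ = 80246.5 m, so Δλ = -386.73 / 80246.5 × 3600 = -17.349″.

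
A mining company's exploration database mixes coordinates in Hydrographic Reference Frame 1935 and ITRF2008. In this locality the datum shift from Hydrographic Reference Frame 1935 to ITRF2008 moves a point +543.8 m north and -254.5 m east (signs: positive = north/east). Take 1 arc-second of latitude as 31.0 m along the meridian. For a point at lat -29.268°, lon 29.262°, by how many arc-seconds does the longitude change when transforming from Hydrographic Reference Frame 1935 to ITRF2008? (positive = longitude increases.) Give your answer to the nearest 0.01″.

At latitude -29.268°, cos φ = 0.872342.
1″ of longitude at this latitude = 31.00 × cos φ = 27.0426 m, so Δλ = -254.5 / 27.0426 = -9.411″.

Δλ = -9.41″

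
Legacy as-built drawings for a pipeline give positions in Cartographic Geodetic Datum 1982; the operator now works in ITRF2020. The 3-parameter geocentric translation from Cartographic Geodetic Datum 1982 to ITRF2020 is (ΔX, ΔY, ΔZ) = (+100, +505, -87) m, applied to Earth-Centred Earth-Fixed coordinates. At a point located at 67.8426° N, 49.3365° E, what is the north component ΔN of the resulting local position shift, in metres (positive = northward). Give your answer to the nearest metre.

ΔN = -448 m

At φ = 67.8426°, λ = 49.3365°: sin φ = 0.926151, cos φ = 0.377152, sin λ = 0.758550, cos λ = 0.651615.
ΔN = −sin φ cos λ·ΔX − sin φ sin λ·ΔY + cos φ·ΔZ = −(0.926151)(0.651615)(100) − (0.926151)(0.758550)(505) + (0.377152)(-87) = -447.94 m.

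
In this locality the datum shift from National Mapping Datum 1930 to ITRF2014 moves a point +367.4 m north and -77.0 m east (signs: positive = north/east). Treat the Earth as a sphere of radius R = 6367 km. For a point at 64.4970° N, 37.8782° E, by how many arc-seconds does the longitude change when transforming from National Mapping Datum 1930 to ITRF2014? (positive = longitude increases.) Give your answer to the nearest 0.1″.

At latitude 64.4970°, cos φ = 0.430558.
One radian of longitude at latitude φ spans R cos φ, so Δλ = ΔE / (R cos φ) = -77.0 / (6367000 × 0.430558) = -2.8088e-05 rad = -5.794″.

Δλ = -5.8″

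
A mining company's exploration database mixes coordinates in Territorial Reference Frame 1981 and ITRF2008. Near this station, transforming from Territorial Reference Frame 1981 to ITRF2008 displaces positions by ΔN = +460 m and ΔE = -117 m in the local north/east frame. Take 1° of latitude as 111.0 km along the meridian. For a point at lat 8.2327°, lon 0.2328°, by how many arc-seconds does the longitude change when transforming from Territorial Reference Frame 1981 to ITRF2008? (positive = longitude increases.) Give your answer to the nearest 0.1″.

Δλ = -3.8″

At latitude 8.2327°, cos φ = 0.989695.
1° of longitude at this latitude = 111.0 × cos φ = 109.86 km, so Δλ = -117.0 / 109856.1 = -0.0010650° = -3.834″.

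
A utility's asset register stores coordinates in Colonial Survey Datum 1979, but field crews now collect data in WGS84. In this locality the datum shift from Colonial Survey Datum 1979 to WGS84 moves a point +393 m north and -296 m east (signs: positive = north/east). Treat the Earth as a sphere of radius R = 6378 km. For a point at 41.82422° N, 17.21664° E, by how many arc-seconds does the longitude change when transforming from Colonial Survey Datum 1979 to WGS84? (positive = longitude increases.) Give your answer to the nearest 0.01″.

At latitude 41.82422°, cos φ = 0.745194.
One radian of longitude at latitude φ spans R cos φ, so Δλ = ΔE / (R cos φ) = -296.0 / (6378000 × 0.745194) = -6.2278e-05 rad = -12.846″.

Δλ = -12.85″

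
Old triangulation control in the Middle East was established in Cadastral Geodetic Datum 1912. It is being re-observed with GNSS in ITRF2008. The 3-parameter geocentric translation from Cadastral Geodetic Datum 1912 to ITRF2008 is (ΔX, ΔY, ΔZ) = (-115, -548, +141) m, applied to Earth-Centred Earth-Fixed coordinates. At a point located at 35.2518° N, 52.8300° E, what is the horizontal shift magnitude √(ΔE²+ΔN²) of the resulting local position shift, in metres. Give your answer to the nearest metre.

472 m

At φ = 35.2518°, λ = 52.8300°: sin φ = 0.577171, cos φ = 0.816623, sin λ = 0.796846, cos λ = 0.604182.
ΔE = −sin λ·ΔX + cos λ·ΔY = −(0.796846)·(-115) + (0.604182)·(-548) = -239.45 m.
ΔN = −sin φ cos λ·ΔX − sin φ sin λ·ΔY + cos φ·ΔZ = −(0.577171)(0.604182)(-115) − (0.577171)(0.796846)(-548) + (0.816623)(141) = 407.28 m.
Horizontal magnitude = √(ΔE² + ΔN²) = √((-239.45)² + 407.28²) = 472.46 m.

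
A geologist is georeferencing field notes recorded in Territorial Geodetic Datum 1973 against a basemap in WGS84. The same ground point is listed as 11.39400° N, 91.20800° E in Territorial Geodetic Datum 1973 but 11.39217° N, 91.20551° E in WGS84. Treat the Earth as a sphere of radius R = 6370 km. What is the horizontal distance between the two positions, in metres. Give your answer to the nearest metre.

Δφ = 11.39217° − 11.39400° = -0.00183°; Δλ = 91.20551° − 91.20800° = -0.00249°.
1° along a meridian = πR/180 = 111177 m.
ΔN = Δφ × 111177 = -203.5 m; ΔE = Δλ × 111177 × cos(11.39400°) = -0.00249 × 111177 × 0.980292 = -271.4 m.
Distance = √(ΔE² + ΔN²) = √((-271.4)² + (-203.5)²) = 339.2 m.

339 m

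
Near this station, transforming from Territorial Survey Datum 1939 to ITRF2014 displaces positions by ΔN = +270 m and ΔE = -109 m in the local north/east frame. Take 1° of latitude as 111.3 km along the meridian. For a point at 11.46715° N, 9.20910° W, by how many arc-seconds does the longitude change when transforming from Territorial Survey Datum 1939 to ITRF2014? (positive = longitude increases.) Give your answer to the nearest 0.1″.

Δλ = -3.6″

At latitude 11.46715°, cos φ = 0.980039.
1° of longitude at this latitude = 111.3 × cos φ = 109.08 km, so Δλ = -109.0 / 109078.3 = -0.0009993° = -3.597″.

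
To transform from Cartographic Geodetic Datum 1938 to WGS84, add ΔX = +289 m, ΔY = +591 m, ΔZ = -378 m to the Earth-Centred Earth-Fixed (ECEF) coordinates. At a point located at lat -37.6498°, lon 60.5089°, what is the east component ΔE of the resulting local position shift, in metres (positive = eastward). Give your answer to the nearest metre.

At φ = -37.6498°, λ = 60.5089°: sin φ = -0.610834, cos φ = 0.791759, sin λ = 0.870432, cos λ = 0.492288.
ΔE = −sin λ·ΔX + cos λ·ΔY = −(0.870432)·(289) + (0.492288)·(591) = 39.39 m.

ΔE = 39 m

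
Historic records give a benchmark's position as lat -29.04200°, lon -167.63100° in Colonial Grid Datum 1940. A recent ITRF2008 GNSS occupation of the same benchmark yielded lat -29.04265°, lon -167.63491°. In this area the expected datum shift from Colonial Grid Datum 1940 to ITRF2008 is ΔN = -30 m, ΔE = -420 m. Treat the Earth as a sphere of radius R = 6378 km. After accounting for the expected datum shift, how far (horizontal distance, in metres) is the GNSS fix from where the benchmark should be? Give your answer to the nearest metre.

Observed coordinate differences: Δφ = -0.00065°, Δλ = -0.00391°.
Converting to metres (1° lat = 111317 m, cos φ = 0.874264): observed ΔN = -72.4 m, observed ΔE = -380.5 m.
Subtracting the expected shift leaves a residual of -72.4 − (-30) = -42.4 m north and -380.5 − (-420) = 39.5 m east.
Residual distance = √((-42.4)² + 39.5²) = 57.9 m.

58 m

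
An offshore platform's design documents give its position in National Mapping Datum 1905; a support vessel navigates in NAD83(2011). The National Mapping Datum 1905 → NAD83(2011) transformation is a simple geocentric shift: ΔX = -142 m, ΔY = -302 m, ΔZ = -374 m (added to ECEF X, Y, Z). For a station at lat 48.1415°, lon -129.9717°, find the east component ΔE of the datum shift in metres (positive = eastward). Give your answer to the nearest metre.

The local east axis at (φ, λ) is (−sin λ, cos λ, 0), so ΔE = −sin(-129.9717°)·(-142) + cos(-129.9717°)·(-302) = 85.18 m.

ΔE = 85 m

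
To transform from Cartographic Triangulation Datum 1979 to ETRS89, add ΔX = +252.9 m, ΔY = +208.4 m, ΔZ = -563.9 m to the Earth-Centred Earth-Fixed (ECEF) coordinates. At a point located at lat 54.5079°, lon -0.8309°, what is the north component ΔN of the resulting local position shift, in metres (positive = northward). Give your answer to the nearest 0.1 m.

ΔN = -530.8 m

The local north axis is (−sin φ cos λ, −sin φ sin λ, cos φ), giving ΔN = -205.888 + 2.461 − 327.395 = -530.82 m.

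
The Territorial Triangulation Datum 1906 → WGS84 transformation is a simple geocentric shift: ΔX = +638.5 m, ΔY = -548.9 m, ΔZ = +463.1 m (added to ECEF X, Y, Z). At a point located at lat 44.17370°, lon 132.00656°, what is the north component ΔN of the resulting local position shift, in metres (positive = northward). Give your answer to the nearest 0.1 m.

At φ = 44.17370°, λ = 132.00656°: sin φ = 0.696836, cos φ = 0.717231, sin λ = 0.743068, cos λ = -0.669216.
ΔN = −sin φ cos λ·ΔX − sin φ sin λ·ΔY + cos φ·ΔZ = −(0.696836)(-0.669216)(638.5) − (0.696836)(0.743068)(-548.9) + (0.717231)(463.1) = 914.12 m.

ΔN = 914.1 m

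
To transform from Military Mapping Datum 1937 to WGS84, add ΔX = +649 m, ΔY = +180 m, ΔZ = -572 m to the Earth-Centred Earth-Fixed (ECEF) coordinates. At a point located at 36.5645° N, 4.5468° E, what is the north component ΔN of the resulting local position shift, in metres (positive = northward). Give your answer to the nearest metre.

ΔN = -853 m

The local north axis is (−sin φ cos λ, −sin φ sin λ, cos φ), giving ΔN = -385.410 − 8.501 − 459.423 = -853.33 m.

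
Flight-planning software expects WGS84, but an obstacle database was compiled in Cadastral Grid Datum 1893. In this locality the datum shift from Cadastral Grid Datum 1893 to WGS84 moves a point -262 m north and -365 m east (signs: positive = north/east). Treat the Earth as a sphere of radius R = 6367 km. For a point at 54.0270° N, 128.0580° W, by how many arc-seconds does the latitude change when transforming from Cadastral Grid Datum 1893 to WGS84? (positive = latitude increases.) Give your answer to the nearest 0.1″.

Δφ = -8.5″

On a sphere of radius R, 1 rad of latitude = R, so Δφ = ΔN / R = -262.0 / 6367000 = -4.1150e-05 rad = -8.488″.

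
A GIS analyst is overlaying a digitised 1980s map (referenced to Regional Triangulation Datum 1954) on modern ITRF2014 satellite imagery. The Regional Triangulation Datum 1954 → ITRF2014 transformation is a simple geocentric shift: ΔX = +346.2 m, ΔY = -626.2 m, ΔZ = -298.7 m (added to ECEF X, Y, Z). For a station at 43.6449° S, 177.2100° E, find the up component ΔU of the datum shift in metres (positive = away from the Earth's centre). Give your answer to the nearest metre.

ΔU = -66 m

At φ = -43.6449°, λ = 177.2100°: sin φ = -0.690187, cos φ = 0.723631, sin λ = 0.048675, cos λ = -0.998815.
ΔU = cos φ cos λ·ΔX + cos φ sin λ·ΔY + sin φ·ΔZ = (0.723631)(-0.998815)(346.2) + (0.723631)(0.048675)(-626.2) + (-0.690187)(-298.7) = -66.12 m.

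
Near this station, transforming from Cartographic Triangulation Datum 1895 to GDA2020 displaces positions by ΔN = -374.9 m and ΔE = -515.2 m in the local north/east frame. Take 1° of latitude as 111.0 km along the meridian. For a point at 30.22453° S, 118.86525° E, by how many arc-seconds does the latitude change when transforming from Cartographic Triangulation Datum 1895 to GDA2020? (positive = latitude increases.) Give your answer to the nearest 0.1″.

Δφ = -12.2″

1° of latitude = 111.0 km, so Δφ = -374.9 / 111000 = -0.0033775° = -12.159″.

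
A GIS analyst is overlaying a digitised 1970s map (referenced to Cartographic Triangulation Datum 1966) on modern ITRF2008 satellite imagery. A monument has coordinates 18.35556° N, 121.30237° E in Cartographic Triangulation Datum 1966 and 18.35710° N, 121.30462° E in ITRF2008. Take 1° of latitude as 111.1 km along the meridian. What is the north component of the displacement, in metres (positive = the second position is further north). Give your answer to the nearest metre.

Δφ = 18.35710° − 18.35556° = +0.00154°; Δλ = 121.30462° − 121.30237° = +0.00225°.
ΔN = Δφ × 111100 = 171.1 m; ΔE = Δλ × 111100 × cos(18.35556°) = +0.00225 × 111100 × 0.949121 = 237.3 m.

ΔN = 171 m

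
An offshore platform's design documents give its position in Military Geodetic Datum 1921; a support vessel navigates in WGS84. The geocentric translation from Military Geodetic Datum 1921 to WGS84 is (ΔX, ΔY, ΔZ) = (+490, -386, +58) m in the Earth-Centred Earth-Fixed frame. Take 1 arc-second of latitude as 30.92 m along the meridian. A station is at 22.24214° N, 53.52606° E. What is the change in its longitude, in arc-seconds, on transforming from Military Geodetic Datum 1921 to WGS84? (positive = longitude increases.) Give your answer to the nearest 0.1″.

sin φ = 0.378522, cos φ = 0.925592, sin λ = 0.804127, cos λ = 0.594457.
East component: ΔE = −sin λ·ΔX + cos λ·ΔY = −(0.804127)(490) + (0.594457)(-386) = -623.48 m.
1° of latitude spans 3600 × 30.92 = 111312 m; at latitude φ, 1° of longitude spans that × cos φ = 103029.5 m, so Δλ = -623.48 / 103029.5 × 3600 = -21.785″.

Δλ = -21.8″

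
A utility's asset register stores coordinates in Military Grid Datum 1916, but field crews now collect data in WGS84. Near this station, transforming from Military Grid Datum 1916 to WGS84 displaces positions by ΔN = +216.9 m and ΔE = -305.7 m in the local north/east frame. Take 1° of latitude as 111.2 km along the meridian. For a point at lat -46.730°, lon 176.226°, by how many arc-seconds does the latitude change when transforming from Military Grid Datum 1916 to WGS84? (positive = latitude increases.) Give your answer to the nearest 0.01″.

1° of latitude = 111.2 km, so Δφ = 216.9 / 111200 = 0.0019505° = 7.022″.

Δφ = 7.02″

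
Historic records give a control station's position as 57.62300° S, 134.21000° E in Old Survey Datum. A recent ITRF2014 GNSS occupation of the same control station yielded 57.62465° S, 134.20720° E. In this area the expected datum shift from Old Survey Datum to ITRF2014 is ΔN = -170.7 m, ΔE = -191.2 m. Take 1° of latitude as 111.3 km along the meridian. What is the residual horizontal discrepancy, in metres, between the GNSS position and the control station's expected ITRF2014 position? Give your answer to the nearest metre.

28 m

Observed coordinate differences: Δφ = -0.00165°, Δλ = -0.00280°.
Converting to metres (1° lat = 111300 m, cos φ = 0.535488): observed ΔN = -183.6 m, observed ΔE = -166.9 m.
Subtracting the expected shift leaves a residual of -183.6 − (-170.7) = -12.9 m north and -166.9 − (-191.2) = 24.3 m east.
Residual distance = √((-12.9)² + 24.3²) = 27.6 m.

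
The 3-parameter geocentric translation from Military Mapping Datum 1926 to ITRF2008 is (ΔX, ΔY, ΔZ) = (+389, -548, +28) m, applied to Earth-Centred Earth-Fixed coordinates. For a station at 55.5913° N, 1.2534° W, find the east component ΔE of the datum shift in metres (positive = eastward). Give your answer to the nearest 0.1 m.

ΔE = -539.4 m

At φ = 55.5913°, λ = -1.2534°: sin φ = 0.825028, cos φ = 0.565092, sin λ = -0.021874, cos λ = 0.999761.
ΔE = −sin λ·ΔX + cos λ·ΔY = −(-0.021874)·(389) + (0.999761)·(-548) = -539.36 m.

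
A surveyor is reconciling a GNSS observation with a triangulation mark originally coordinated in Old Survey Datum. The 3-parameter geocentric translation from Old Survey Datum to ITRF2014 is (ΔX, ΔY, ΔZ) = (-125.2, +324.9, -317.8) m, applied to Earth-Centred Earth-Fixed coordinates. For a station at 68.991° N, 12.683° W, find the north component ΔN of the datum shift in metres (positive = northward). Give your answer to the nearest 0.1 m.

ΔN = 66.7 m

At φ = 68.991°, λ = -12.683°: sin φ = 0.933524, cos φ = 0.358515, sin λ = -0.219557, cos λ = 0.975600.
ΔN = −sin φ cos λ·ΔX − sin φ sin λ·ΔY + cos φ·ΔZ = −(0.933524)(0.975600)(-125.2) − (0.933524)(-0.219557)(324.9) + (0.358515)(-317.8) = 66.68 m.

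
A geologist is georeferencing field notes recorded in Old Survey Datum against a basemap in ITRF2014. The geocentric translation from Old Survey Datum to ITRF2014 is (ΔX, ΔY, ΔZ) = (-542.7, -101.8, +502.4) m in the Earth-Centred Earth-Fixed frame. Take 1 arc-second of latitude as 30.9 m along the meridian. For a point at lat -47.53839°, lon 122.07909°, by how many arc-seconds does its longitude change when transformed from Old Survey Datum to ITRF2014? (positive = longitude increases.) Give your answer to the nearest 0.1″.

Δλ = 24.6″

sin φ = -0.737730, cos φ = 0.675096, sin λ = 0.847316, cos λ = -0.531089.
East component: ΔE = −sin λ·ΔX + cos λ·ΔY = −(0.847316)(-542.7) + (-0.531089)(-101.8) = 513.90 m.
1° of latitude spans 3600 × 30.90 = 111240 m; at latitude φ, 1° of longitude spans that × cos φ = 75097.7 m, so Δλ = 513.90 / 75097.7 × 3600 = 24.635″.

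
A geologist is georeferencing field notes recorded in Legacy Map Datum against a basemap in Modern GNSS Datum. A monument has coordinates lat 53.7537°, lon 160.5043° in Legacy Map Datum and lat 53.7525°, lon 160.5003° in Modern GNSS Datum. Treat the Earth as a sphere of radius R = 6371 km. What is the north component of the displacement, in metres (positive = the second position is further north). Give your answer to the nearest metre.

ΔN = -133 m

Δφ = 53.7525° − 53.7537° = -0.0012°; Δλ = 160.5003° − 160.5043° = -0.0040°.
1° along a meridian = πR/180 = 111195 m.
ΔN = Δφ × 111195 = -133.4 m; ΔE = Δλ × 111195 × cos(53.7537°) = -0.0040 × 111195 × 0.591258 = -263.0 m.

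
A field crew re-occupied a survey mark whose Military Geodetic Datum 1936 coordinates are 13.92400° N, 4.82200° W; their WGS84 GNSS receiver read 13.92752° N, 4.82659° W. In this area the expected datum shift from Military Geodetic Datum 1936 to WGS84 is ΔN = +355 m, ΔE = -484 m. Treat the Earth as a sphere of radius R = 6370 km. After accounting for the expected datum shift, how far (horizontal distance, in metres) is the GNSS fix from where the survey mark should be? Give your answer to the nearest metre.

Observed coordinate differences: Δφ = +0.00352°, Δλ = -0.00459°.
Converting to metres (1° lat = 111177 m, cos φ = 0.970616): observed ΔN = 391.3 m, observed ΔE = -495.3 m.
Subtracting the expected shift leaves a residual of 391.3 − (355) = 36.3 m north and -495.3 − (-484) = -11.3 m east.
Residual distance = √(36.3² + (-11.3)²) = 38.1 m.

38 m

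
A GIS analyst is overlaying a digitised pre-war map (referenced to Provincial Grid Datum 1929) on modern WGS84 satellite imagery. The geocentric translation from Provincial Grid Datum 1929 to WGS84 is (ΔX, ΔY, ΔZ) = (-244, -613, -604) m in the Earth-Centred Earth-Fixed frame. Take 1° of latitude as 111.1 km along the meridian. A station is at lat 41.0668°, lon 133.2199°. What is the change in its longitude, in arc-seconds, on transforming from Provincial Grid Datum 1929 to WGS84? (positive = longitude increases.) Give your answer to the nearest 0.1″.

Δλ = 25.7″

sin φ = 0.656938, cos φ = 0.753944, sin λ = 0.728731, cos λ = -0.684800.
East component: ΔE = −sin λ·ΔX + cos λ·ΔY = −(0.728731)(-244) + (-0.684800)(-613) = 597.59 m.
1° of latitude spans 111100 m; at latitude φ, 1° of longitude spans that × cos φ = 83763.2 m, so Δλ = 597.59 / 83763.2 × 3600 = 25.684″.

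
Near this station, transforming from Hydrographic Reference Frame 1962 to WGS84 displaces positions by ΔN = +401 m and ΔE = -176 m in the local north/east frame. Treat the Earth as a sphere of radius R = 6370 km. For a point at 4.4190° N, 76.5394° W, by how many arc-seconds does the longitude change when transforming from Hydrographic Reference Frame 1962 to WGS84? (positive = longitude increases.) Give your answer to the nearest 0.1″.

Δλ = -5.7″

At latitude 4.4190°, cos φ = 0.997027.
One radian of longitude at latitude φ spans R cos φ, so Δλ = ΔE / (R cos φ) = -176.0 / (6370000 × 0.997027) = -2.7712e-05 rad = -5.716″.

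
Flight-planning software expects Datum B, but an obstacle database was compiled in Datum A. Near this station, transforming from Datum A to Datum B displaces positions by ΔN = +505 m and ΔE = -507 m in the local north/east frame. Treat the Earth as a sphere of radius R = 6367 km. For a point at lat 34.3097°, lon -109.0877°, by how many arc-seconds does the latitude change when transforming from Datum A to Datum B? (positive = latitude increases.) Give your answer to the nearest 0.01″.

On a sphere of radius R, 1 rad of latitude = R, so Δφ = ΔN / R = 505.0 / 6367000 = 7.9315e-05 rad = 16.360″.

Δφ = 16.36″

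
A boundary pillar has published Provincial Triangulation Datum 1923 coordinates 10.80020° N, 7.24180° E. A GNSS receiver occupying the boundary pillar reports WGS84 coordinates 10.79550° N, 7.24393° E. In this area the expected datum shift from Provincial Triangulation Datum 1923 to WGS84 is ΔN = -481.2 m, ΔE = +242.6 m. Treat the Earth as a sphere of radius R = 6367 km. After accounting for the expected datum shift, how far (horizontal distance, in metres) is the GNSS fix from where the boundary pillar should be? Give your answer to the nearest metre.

Observed coordinate differences: Δφ = -0.00470°, Δλ = +0.00213°.
Converting to metres (1° lat = 111125 m, cos φ = 0.982287): observed ΔN = -522.3 m, observed ΔE = 232.5 m.
Subtracting the expected shift leaves a residual of -522.3 − (-481.2) = -41.1 m north and 232.5 − (242.6) = -10.1 m east.
Residual distance = √((-41.1)² + (-10.1)²) = 42.3 m.

42 m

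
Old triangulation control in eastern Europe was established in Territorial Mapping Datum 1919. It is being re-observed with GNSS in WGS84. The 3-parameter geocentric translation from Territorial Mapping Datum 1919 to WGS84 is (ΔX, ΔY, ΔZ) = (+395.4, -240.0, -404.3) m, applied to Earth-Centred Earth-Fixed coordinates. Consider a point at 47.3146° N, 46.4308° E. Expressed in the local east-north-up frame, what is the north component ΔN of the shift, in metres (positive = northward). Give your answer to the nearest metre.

ΔN = -347 m

The local north axis is (−sin φ cos λ, −sin φ sin λ, cos φ), giving ΔN = -200.327 + 127.824 − 274.104 = -346.61 m.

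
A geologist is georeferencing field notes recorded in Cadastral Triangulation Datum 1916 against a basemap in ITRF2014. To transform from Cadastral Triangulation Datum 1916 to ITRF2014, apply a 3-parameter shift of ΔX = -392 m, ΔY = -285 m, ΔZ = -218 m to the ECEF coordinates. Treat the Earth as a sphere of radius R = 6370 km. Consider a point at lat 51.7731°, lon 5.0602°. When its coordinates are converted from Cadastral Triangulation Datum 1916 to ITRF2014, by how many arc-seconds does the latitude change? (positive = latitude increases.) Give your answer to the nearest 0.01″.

Δφ = 6.20″

sin φ = 0.785566, cos φ = 0.618777, sin λ = 0.088202, cos λ = 0.996103.
North component: ΔN = −sin φ cos λ·ΔX − sin φ sin λ·ΔY + cos φ·ΔZ = −(0.785566)(0.996103)(-392) − (0.785566)(0.088202)(-285) + (0.618777)(-218) = 191.60 m.
1° of latitude spans πR/180 = 111177 m, so Δφ = 191.60 / 111177 × 3600 = 6.204″.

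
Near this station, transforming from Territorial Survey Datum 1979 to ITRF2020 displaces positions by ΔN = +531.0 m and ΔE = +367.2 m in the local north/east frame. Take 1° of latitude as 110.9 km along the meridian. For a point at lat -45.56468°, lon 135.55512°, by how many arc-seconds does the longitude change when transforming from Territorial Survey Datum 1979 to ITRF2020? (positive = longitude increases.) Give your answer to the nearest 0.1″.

At latitude -45.56468°, cos φ = 0.700104.
1° of longitude at this latitude = 110.9 × cos φ = 77.64 km, so Δλ = 367.2 / 77641.5 = 0.0047294° = 17.026″.

Δλ = 17.0″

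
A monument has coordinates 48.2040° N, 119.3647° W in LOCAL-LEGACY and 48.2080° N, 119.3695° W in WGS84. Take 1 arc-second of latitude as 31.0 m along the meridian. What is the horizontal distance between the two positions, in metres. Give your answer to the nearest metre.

572 m

Δφ = 48.2080° − 48.2040° = +0.0040°; Δλ = -119.3695° − -119.3647° = -0.0048°.
1° of latitude = 3600 × 31.00 = 111600 m.
ΔN = Δφ × 111600 = 446.4 m; ΔE = Δλ × 111600 × cos(48.2040°) = -0.0048 × 111600 × 0.666480 = -357.0 m.
Distance = √(ΔE² + ΔN²) = √((-357.0)² + 446.4²) = 571.6 m.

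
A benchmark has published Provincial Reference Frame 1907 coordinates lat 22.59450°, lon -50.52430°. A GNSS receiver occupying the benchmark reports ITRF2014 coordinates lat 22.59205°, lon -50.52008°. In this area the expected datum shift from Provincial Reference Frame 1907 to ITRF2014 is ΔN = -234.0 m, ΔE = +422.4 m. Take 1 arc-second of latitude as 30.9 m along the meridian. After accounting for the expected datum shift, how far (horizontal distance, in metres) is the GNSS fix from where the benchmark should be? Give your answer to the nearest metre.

40 m

Observed coordinate differences: Δφ = -0.00245°, Δλ = +0.00422°.
Converting to metres (1° lat = 111240 m, cos φ = 0.923247): observed ΔN = -272.5 m, observed ΔE = 433.4 m.
Subtracting the expected shift leaves a residual of -272.5 − (-234.0) = -38.5 m north and 433.4 − (422.4) = 11.0 m east.
Residual distance = √((-38.5)² + 11.0²) = 40.1 m.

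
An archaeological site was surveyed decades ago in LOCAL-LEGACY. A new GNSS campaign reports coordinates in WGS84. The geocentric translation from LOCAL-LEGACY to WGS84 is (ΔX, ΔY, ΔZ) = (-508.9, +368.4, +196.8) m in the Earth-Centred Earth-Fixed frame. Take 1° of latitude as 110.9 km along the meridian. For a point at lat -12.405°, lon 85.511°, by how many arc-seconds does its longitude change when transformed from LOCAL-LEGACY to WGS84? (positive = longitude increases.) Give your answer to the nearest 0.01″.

Δλ = 17.82″

sin φ = -0.214821, cos φ = 0.976654, sin λ = 0.996932, cos λ = 0.078268.
East component: ΔE = −sin λ·ΔX + cos λ·ΔY = −(0.996932)(-508.9) + (0.078268)(368.4) = 536.17 m.
1° of latitude spans 110900 m; at latitude φ, 1° of longitude spans that × cos φ = 108310.9 m, so Δλ = 536.17 / 108310.9 × 3600 = 17.821″.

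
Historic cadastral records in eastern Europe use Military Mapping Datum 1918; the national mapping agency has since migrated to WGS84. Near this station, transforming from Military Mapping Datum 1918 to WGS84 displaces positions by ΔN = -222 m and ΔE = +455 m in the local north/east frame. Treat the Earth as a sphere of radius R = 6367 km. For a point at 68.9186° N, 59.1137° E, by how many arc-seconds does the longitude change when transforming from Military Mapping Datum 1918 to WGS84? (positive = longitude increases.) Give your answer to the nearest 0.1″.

At latitude 68.9186°, cos φ = 0.359694.
One radian of longitude at latitude φ spans R cos φ, so Δλ = ΔE / (R cos φ) = 455.0 / (6367000 × 0.359694) = 1.9868e-04 rad = 40.980″.

Δλ = 41.0″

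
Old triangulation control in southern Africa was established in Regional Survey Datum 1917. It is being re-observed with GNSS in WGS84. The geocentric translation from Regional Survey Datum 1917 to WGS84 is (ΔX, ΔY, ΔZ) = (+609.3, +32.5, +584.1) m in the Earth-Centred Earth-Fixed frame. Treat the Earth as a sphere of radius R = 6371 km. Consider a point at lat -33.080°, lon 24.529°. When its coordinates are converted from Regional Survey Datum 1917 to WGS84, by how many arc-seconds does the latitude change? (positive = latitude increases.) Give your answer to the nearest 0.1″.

Δφ = 25.9″

sin φ = -0.545810, cos φ = 0.837909, sin λ = 0.415154, cos λ = 0.909751.
North component: ΔN = −sin φ cos λ·ΔX − sin φ sin λ·ΔY + cos φ·ΔZ = −(-0.545810)(0.909751)(609.3) − (-0.545810)(0.415154)(32.5) + (0.837909)(584.1) = 799.34 m.
1° of latitude spans πR/180 = 111195 m, so Δφ = 799.34 / 111195 × 3600 = 25.879″.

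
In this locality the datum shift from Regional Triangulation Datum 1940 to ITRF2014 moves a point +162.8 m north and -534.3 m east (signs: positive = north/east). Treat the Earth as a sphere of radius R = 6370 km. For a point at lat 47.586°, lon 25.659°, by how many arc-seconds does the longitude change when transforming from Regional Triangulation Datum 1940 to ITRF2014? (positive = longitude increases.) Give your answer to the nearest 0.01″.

At latitude 47.586°, cos φ = 0.674483.
One radian of longitude at latitude φ spans R cos φ, so Δλ = ΔE / (R cos φ) = -534.3 / (6370000 × 0.674483) = -1.2436e-04 rad = -25.651″.

Δλ = -25.65″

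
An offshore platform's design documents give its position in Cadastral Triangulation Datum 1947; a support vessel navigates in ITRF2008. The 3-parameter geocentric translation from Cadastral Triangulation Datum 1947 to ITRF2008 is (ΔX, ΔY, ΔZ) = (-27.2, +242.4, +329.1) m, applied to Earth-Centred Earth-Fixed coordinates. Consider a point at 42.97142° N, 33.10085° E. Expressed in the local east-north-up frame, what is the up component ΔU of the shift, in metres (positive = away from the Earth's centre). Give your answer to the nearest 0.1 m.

The local up (radial) axis is (cos φ cos λ, cos φ sin λ, sin φ), giving ΔU = -16.672 + 96.860 + 224.326 = 304.51 m.

ΔU = 304.5 m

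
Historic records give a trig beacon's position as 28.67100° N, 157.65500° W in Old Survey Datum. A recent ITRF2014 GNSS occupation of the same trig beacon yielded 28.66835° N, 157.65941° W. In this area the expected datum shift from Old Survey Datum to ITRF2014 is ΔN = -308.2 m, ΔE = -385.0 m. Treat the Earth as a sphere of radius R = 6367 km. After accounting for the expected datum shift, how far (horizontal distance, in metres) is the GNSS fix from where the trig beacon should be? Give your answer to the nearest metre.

47 m

Observed coordinate differences: Δφ = -0.00265°, Δλ = -0.00441°.
Converting to metres (1° lat = 111125 m, cos φ = 0.877389): observed ΔN = -294.5 m, observed ΔE = -430.0 m.
Subtracting the expected shift leaves a residual of -294.5 − (-308.2) = 13.7 m north and -430.0 − (-385.0) = -45.0 m east.
Residual distance = √(13.7² + (-45.0)²) = 47.0 m.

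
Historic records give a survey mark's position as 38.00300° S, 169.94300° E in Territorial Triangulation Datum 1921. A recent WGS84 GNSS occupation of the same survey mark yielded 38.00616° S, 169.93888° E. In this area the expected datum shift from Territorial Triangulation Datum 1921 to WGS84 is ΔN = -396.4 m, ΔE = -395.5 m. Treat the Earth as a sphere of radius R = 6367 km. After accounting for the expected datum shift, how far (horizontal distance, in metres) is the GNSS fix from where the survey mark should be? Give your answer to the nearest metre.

57 m

Observed coordinate differences: Δφ = -0.00316°, Δλ = -0.00412°.
Converting to metres (1° lat = 111125 m, cos φ = 0.787979): observed ΔN = -351.2 m, observed ΔE = -360.8 m.
Subtracting the expected shift leaves a residual of -351.2 − (-396.4) = 45.2 m north and -360.8 − (-395.5) = 34.7 m east.
Residual distance = √(45.2² + 34.7²) = 57.0 m.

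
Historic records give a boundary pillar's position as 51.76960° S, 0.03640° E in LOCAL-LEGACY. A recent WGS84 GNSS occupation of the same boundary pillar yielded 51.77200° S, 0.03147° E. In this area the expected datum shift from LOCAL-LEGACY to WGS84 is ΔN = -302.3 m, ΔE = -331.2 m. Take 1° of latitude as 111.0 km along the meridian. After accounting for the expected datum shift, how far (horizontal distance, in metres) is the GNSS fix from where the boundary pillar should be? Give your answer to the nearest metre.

37 m

Observed coordinate differences: Δφ = -0.00240°, Δλ = -0.00493°.
Converting to metres (1° lat = 111000 m, cos φ = 0.618825): observed ΔN = -266.4 m, observed ΔE = -338.6 m.
Subtracting the expected shift leaves a residual of -266.4 − (-302.3) = 35.9 m north and -338.6 − (-331.2) = -7.4 m east.
Residual distance = √(35.9² + (-7.4)²) = 36.7 m.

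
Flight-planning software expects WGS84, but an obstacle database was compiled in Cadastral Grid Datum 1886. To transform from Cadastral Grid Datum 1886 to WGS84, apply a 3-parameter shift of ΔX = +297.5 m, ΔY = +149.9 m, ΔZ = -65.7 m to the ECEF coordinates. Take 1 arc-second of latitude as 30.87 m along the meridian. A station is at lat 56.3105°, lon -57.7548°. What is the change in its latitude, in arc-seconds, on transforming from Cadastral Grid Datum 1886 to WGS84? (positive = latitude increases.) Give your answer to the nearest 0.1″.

Δφ = -2.0″

sin φ = 0.832056, cos φ = 0.554692, sin λ = -0.845773, cos λ = 0.533544.
North component: ΔN = −sin φ cos λ·ΔX − sin φ sin λ·ΔY + cos φ·ΔZ = −(0.832056)(0.533544)(297.5) − (0.832056)(-0.845773)(149.9) + (0.554692)(-65.7) = -63.03 m.
1° of latitude spans 3600 × 30.87 = 111132 m, so Δφ = -63.03 / 111132 × 3600 = -2.042″.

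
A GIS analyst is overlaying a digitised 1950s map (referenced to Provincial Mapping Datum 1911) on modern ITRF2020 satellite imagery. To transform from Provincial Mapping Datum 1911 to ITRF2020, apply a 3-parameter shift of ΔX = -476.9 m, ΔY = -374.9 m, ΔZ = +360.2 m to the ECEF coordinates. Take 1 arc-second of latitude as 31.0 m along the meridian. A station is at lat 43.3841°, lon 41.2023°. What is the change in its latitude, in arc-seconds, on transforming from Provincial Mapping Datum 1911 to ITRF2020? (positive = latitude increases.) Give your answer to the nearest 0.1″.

Δφ = 21.9″

sin φ = 0.686886, cos φ = 0.726765, sin λ = 0.658720, cos λ = 0.752388.
North component: ΔN = −sin φ cos λ·ΔX − sin φ sin λ·ΔY + cos φ·ΔZ = −(0.686886)(0.752388)(-476.9) − (0.686886)(0.658720)(-374.9) + (0.726765)(360.2) = 677.87 m.
1° of latitude spans 3600 × 31.00 = 111600 m, so Δφ = 677.87 / 111600 × 3600 = 21.867″.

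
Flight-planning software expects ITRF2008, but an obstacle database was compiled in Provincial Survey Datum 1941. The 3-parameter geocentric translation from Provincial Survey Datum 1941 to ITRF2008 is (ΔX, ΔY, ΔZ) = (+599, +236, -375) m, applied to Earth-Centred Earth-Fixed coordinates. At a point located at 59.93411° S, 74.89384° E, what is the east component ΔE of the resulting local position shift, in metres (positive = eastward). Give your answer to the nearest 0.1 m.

ΔE = -516.8 m

At φ = -59.93411°, λ = 74.89384°: sin φ = -0.865450, cos φ = 0.500996, sin λ = 0.965445, cos λ = 0.260608.
ΔE = −sin λ·ΔX + cos λ·ΔY = −(0.965445)·(599) + (0.260608)·(236) = -516.80 m.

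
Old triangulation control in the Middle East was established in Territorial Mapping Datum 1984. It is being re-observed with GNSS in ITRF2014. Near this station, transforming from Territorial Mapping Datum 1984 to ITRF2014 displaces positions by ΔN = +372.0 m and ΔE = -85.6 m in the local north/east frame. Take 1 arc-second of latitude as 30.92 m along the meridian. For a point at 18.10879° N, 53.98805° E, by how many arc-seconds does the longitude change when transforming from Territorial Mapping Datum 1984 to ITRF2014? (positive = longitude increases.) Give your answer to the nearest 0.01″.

Δλ = -2.91″

At latitude 18.10879°, cos φ = 0.950468.
1″ of longitude at this latitude = 30.92 × cos φ = 29.3885 m, so Δλ = -85.6 / 29.3885 = -2.913″.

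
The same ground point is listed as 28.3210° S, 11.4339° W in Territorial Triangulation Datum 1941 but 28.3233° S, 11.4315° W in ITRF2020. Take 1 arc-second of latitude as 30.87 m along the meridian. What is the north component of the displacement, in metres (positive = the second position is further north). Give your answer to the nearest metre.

Δφ = -28.3233° − -28.3210° = -0.0023°; Δλ = -11.4315° − -11.4339° = +0.0024°.
1° of latitude = 3600 × 30.87 = 111132 m.
ΔN = Δφ × 111132 = -255.6 m; ΔE = Δλ × 111132 × cos(-28.3210°) = +0.0024 × 111132 × 0.880304 = 234.8 m.

ΔN = -256 m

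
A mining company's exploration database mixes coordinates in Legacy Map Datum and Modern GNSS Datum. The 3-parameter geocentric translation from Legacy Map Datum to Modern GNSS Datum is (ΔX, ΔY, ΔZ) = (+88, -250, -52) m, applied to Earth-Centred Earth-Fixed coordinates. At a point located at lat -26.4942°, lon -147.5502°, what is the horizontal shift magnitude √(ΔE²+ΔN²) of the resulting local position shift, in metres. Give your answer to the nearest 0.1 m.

258.9 m

The local east axis at (φ, λ) is (−sin λ, cos λ, 0), so ΔE = −sin(-147.5502°)·88 + cos(-147.5502°)·(-250) = 258.18 m.
The local north axis is (−sin φ cos λ, −sin φ sin λ, cos φ), giving ΔN = -33.128 + 59.841 − 46.539 = -19.83 m.
Horizontal magnitude = √(ΔE² + ΔN²) = √(258.18² + (-19.83)²) = 258.94 m.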